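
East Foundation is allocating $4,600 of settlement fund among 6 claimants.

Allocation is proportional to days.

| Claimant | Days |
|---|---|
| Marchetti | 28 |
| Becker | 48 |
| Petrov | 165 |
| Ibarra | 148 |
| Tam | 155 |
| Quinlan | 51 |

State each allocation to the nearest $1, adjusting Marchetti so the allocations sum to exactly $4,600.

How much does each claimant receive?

Marchetti: $217 · Becker: $371 · Petrov: $1,276 · Ibarra: $1,144 · Tam: $1,198 · Quinlan: $394

Combined days = 595.
Raw shares: Marchetti 28/595 × $4,600 = 216.47; Becker 48/595 × $4,600 = 371.09; Petrov 165/595 × $4,600 = 1,275.63; Ibarra 148/595 × $4,600 = 1,144.20; Tam 155/595 × $4,600 = 1,198.32; Quinlan 51/595 × $4,600 = 394.29.
At nearest $1: Marchetti $216; Becker $371; Petrov $1,276; Ibarra $1,144; Tam $1,198; Quinlan $394. Sum = $4,599.
Difference $4,600 − $4,599 = +$1 applied to Marchetti: Marchetti becomes $217.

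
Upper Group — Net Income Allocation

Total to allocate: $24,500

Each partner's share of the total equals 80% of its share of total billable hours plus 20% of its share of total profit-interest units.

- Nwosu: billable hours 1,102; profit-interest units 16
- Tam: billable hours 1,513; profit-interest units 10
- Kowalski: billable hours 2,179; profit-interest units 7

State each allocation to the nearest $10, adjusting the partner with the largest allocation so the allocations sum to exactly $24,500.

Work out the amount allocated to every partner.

Nwosu: $6,880 | Tam: $7,670 | Kowalski: $9,950

Totals — billable hours 4,794, profit-interest units 33.
Combined weights (80% billable hours + 20% profit-interest units): Nwosu 0.2809; Tam 0.3131; Kowalski 0.4060.
Unrounded shares: Nwosu 6,881.22; Tam 7,670.66; Kowalski 9,948.11.
Rounded to nearest $10: Nwosu $6,880; Tam $7,670; Kowalski $9,950. Sum = $24,500.
Rounded total matches; no reconciliation needed.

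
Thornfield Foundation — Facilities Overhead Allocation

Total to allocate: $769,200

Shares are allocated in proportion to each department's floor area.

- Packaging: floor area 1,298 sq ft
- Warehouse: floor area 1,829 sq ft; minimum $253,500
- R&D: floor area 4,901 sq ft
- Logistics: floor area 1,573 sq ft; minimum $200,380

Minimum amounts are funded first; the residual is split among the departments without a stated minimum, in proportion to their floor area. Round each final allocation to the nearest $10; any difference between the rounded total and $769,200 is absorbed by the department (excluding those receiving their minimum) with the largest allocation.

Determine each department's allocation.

Packaging: $66,020 | Warehouse: $253,500 | R&D: $249,300 | Logistics: $200,380

Fund the minimums — Warehouse $253,500; Logistics $200,380. Remaining pool $315,320.
Remaining pool split over remaining floor area 6,199: Packaging 66,024.42 → $66,020; R&D 249,295.58 → $249,300.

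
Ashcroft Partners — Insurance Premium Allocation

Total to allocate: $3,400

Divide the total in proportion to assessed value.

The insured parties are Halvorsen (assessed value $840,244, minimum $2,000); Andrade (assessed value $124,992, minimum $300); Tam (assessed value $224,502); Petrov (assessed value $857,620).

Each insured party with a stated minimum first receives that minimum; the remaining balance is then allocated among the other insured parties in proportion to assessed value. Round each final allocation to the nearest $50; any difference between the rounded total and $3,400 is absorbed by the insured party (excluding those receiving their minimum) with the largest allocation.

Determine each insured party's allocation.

Fund the minimums — Halvorsen $2,000; Andrade $300. Residual $1,100.
Residual split over remaining assessed value 1,082,122: Tam 228.21 → $250; Petrov 871.79 → $850.

Halvorsen: $2,000 · Andrade: $300 · Tam: $250 · Petrov: $850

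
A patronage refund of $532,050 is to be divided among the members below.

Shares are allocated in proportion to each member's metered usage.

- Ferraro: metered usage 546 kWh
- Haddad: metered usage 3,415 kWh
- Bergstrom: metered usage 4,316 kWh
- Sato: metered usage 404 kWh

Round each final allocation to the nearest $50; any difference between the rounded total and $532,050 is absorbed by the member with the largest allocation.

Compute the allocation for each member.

Sum of metered usage: 8,681.
Proportional shares: Ferraro 546/8,681 × $532,050 = 33,463.81; Haddad 3,415/8,681 × $532,050 = 209,302.01; Bergstrom 4,316/8,681 × $532,050 = 264,523.42; Sato 404/8,681 × $532,050 = 24,760.76.
After rounding ($50): Ferraro $33,450; Haddad $209,300; Bergstrom $264,500; Sato $24,750. Sum = $532,000.
Difference $532,050 − $532,000 = +$50 applied to largest allocation (Bergstrom): Bergstrom becomes $264,550.

Ferraro: $33,450; Haddad: $209,300; Bergstrom: $264,550; Sato: $24,750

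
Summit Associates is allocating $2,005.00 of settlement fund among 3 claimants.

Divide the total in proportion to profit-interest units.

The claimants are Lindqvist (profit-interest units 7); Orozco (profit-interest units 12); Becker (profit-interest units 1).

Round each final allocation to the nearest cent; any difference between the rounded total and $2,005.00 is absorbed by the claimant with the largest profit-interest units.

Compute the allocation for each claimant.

Combined profit-interest units = 7 + 12 + 1 = 20.
Raw shares: Lindqvist 701.7500; Orozco 1,203.0000; Becker 100.2500.
Rounded to nearest cent: Lindqvist $701.75; Orozco $1,203.00; Becker $100.25. Sum = $2,005.00.
No rounding difference to absorb.

Lindqvist: $701.75 · Orozco: $1,203.00 · Becker: $100.25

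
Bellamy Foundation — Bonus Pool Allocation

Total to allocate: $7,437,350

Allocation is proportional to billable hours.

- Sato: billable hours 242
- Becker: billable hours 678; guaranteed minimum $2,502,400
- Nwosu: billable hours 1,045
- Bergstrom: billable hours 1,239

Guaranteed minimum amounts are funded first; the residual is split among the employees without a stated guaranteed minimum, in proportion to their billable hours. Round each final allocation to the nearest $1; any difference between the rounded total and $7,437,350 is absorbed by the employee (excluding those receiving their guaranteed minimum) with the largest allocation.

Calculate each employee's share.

Sato: $472,786; Becker: $2,502,400; Nwosu: $2,041,577; Bergstrom: $2,420,587

Guaranteed amounts: Becker $2,502,400. Residual $4,934,950.
Residual split over remaining billable hours 2,526: Sato 472,786.18 → $472,786; Nwosu 2,041,576.70 → $2,041,577; Bergstrom 2,420,587.11 → $2,420,587.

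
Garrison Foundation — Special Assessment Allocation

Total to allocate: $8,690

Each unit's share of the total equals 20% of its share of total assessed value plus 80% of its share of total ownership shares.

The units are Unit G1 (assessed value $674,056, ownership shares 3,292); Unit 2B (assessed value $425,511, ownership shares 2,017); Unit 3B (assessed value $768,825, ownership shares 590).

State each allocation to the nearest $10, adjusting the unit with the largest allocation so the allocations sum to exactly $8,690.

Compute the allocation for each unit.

Assessed value total 1,868,392; ownership shares total 5,899.
Combined weights (20% assessed value + 80% ownership shares): Unit G1 0.5186; Unit 2B 0.3191; Unit 3B 0.1623.
Pro-rata amounts: Unit G1 4,506.65; Unit 2B 2,772.86; Unit 3B 1,410.49.
At nearest $10: Unit G1 $4,510; Unit 2B $2,770; Unit 3B $1,410. Sum = $8,690.
Rounded total matches; no reconciliation needed.

Unit G1: $4,510 | Unit 2B: $2,770 | Unit 3B: $1,410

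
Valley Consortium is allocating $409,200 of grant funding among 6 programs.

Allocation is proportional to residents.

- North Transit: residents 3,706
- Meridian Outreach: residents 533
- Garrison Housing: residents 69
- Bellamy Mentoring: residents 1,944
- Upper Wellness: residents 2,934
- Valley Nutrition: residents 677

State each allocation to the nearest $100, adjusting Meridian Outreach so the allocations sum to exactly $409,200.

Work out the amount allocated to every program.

North Transit: $153,800; Meridian Outreach: $22,000; Garrison Housing: $2,900; Bellamy Mentoring: $80,700; Upper Wellness: $121,700; Valley Nutrition: $28,100

Residents total: 9,863.
Unrounded shares: North Transit 3,706/9,863 × $409,200 = 153,755.98; Meridian Outreach 533/9,863 × $409,200 = 22,113.31; Garrison Housing 69/9,863 × $409,200 = 2,862.70; Bellamy Mentoring 1,944/9,863 × $409,200 = 80,653.43; Upper Wellness 2,934/9,863 × $409,200 = 121,726.94; Valley Nutrition 677/9,863 × $409,200 = 28,087.64.
Rounded to nearest $100: North Transit $153,800; Meridian Outreach $22,100; Garrison Housing $2,900; Bellamy Mentoring $80,700; Upper Wellness $121,700; Valley Nutrition $28,100. Sum = $409,300.
Difference $409,200 − $409,300 = −$100 applied to Meridian Outreach: Meridian Outreach becomes $22,000.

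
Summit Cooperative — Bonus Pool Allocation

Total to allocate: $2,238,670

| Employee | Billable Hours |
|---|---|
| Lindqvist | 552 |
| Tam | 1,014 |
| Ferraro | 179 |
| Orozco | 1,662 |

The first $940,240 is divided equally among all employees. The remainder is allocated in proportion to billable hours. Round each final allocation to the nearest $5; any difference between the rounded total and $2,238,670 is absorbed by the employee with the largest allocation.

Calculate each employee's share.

$940,240 shared equally gives $235,060 per employee.
Remainder $1,298,430 by billable hours (total 3,407): Lindqvist 210,370.81 → $210,370; Tam 386,442.04 → $386,440; Ferraro 68,218.07 → $68,220; Orozco 633,399.08 → $633,400.
Totals: Lindqvist $235,060 + $210,370 = $445,430; Tam $235,060 + $386,440 = $621,500; Ferraro $235,060 + $68,220 = $303,280; Orozco $235,060 + $633,400 = $868,460.

Lindqvist: $445,430 | Tam: $621,500 | Ferraro: $303,280 | Orozco: $868,460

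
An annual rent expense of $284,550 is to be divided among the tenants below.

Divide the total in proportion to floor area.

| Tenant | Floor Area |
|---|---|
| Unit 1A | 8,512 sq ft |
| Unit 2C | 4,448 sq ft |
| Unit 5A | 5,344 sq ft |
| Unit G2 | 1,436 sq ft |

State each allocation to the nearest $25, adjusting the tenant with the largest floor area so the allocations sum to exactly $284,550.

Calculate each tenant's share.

Unit 1A: $122,700; Unit 2C: $64,125; Unit 5A: $77,025; Unit G2: $20,700

Sum of floor area: 8,512 + 4,448 + 5,344 + 1,436 = 19,740.
Proportional shares: Unit 1A 122,699.57; Unit 2C 64,117.45; Unit 5A 77,033.19; Unit G2 20,699.79.
At nearest $25: Unit 1A $122,700; Unit 2C $64,125; Unit 5A $77,025; Unit G2 $20,700. Sum = $284,550.
Sum already equals the total — no adjustment.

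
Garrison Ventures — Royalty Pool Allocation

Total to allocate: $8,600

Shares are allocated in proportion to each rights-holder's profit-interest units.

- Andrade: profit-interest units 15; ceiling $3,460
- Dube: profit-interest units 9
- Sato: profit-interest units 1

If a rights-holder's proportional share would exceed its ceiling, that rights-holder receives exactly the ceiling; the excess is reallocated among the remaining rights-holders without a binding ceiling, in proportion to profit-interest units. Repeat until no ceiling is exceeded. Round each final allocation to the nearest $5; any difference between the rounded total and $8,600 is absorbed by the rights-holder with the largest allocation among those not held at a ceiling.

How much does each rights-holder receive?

Andrade: $3,460; Dube: $4,625; Sato: $515

Total profit-interest units = 25.
Unconstrained shares: Andrade 5,160.00; Dube 3,096.00; Sato 344.00.
Capped: Andrade ($3,460); residual $5,140 reallocated over remaining profit-interest units 10.
Redistributed shares: Dube 4,626.00 → $4,625; Sato 514.00 → $515.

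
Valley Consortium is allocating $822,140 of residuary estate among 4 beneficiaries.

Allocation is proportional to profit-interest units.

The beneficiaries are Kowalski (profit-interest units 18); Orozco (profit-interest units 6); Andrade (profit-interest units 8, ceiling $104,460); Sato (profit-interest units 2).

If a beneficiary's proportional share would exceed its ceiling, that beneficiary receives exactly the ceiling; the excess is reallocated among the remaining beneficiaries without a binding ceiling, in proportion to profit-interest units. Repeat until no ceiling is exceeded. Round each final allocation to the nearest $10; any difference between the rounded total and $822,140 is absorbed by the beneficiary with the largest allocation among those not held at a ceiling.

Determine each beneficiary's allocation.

Kowalski: $496,850; Orozco: $165,620; Andrade: $104,460; Sato: $55,210

Total profit-interest units = 34.
Pro-rata shares before constraints: Kowalski 435,250.59; Orozco 145,083.53; Andrade 193,444.71; Sato 48,361.18.
Held at cap: Andrade ($104,460); balance $717,680 reallocated over remaining profit-interest units 26.
Shares after redistribution: Kowalski 496,855.38 → $496,860; Orozco 165,618.46 → $165,620; Sato 55,206.15 → $55,210.
Rounding difference −$10 applied to Kowalski → $496,850.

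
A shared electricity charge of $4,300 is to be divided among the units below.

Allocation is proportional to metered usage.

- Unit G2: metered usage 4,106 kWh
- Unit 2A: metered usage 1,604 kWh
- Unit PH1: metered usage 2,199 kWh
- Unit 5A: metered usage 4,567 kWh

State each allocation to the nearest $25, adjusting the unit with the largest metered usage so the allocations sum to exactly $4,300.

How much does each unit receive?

Total metered usage = 4,106 + 1,604 + 2,199 + 4,567 = 12,476.
Proportional shares: Unit G2 1,415.18; Unit 2A 552.84; Unit PH1 757.91; Unit 5A 1,574.07.
After rounding ($25): Unit G2 $1,425; Unit 2A $550; Unit PH1 $750; Unit 5A $1,575. Sum = $4,300.
No rounding difference to absorb.

Unit G2: $1,425 | Unit 2A: $550 | Unit PH1: $750 | Unit 5A: $1,575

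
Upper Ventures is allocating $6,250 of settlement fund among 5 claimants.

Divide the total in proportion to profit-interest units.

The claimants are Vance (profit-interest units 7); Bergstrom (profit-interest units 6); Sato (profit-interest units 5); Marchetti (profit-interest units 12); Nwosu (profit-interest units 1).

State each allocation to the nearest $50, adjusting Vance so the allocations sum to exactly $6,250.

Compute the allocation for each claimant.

Vance: $1,450 | Bergstrom: $1,200 | Sato: $1,000 | Marchetti: $2,400 | Nwosu: $200

Combined profit-interest units = 31.
Proportional shares: Vance 7/31 × $6,250 = 1,411.29; Bergstrom 6/31 × $6,250 = 1,209.68; Sato 5/31 × $6,250 = 1,008.06; Marchetti 12/31 × $6,250 = 2,419.35; Nwosu 1/31 × $6,250 = 201.61.
Rounded to nearest $50: Vance $1,400; Bergstrom $1,200; Sato $1,000; Marchetti $2,400; Nwosu $200. Sum = $6,200.
Difference $6,250 − $6,200 = +$50 applied to Vance: Vance becomes $1,450.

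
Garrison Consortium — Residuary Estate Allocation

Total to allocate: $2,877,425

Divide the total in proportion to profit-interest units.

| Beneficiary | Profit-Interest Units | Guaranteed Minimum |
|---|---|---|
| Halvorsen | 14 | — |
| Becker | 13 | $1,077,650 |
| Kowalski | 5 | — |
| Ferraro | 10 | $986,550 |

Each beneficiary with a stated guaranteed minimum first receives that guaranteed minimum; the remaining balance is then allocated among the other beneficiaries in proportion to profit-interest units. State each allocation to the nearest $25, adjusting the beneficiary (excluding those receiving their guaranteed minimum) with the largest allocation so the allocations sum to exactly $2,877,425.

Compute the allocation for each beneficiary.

Halvorsen: $599,225 · Becker: $1,077,650 · Kowalski: $214,000 · Ferraro: $986,550

Fund the minimums — Becker $1,077,650; Ferraro $986,550. Remaining pool $813,225.
Remaining pool split over remaining profit-interest units 19: Halvorsen 599,218.42 → $599,225; Kowalski 214,006.58 → $214,000.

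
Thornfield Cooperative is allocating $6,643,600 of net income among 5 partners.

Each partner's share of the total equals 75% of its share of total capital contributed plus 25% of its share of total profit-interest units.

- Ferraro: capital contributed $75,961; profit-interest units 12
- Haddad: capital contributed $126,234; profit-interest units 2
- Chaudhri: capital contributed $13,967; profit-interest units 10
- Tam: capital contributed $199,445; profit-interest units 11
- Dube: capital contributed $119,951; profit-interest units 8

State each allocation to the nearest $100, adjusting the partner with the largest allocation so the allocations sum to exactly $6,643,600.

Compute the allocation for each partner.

Ferraro: $1,170,200 · Haddad: $1,251,700 · Chaudhri: $516,200 · Tam: $2,280,500 · Dube: $1,425,000

Totals — capital contributed 535,558, profit-interest units 43.
Blended shares (75% capital contributed + 25% profit-interest units): Ferraro 0.1761; Haddad 0.1884; Chaudhri 0.0777; Tam 0.3433; Dube 0.2145.
Unrounded shares: Ferraro 1,170,229.45; Haddad 1,251,701.27; Chaudhri 516,201.35; Tam 2,280,468.65; Dube 1,424,999.27.
Rounded to nearest $100: Ferraro $1,170,200; Haddad $1,251,700; Chaudhri $516,200; Tam $2,280,500; Dube $1,425,000. Sum = $6,643,600.
Sum already equals the total — no adjustment.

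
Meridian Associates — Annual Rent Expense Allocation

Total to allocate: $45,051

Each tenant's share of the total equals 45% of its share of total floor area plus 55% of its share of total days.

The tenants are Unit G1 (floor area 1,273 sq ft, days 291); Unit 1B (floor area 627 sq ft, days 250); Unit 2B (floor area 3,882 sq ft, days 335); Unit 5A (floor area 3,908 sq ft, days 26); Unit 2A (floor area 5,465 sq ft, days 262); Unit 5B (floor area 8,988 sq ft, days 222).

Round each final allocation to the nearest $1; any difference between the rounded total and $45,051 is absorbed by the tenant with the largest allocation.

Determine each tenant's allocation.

Floor area total 24,143; days total 1,386.
Combined weights (45% floor area + 55% days): Unit G1 0.1392; Unit 1B 0.1109; Unit 2B 0.2053; Unit 5A 0.0832; Unit 2A 0.2058; Unit 5B 0.2556.
Unrounded shares: Unit G1 6,271.26; Unit 1B 4,995.84; Unit 2B 9,248.65; Unit 5A 3,746.37; Unit 2A 9,272.85; Unit 5B 11,516.03.
After rounding ($1): Unit G1 $6,271; Unit 1B $4,996; Unit 2B $9,249; Unit 5A $3,746; Unit 2A $9,273; Unit 5B $11,516. Sum = $45,051.
No rounding difference to absorb.

Unit G1: $6,271; Unit 1B: $4,996; Unit 2B: $9,249; Unit 5A: $3,746; Unit 2A: $9,273; Unit 5B: $11,516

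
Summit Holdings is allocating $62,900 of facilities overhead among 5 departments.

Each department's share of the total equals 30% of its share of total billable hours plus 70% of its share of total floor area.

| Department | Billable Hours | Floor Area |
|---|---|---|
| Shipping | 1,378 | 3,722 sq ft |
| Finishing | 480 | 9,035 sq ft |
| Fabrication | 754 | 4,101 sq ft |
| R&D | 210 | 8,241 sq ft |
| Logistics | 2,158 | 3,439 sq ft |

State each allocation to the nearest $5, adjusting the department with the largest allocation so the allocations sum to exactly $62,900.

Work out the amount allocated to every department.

Shipping: $10,965 | Finishing: $15,755 | Fabrication: $9,185 | R&D: $13,510 | Logistics: $13,485

Billable hours total 4,980; floor area total 28,538.
Combined weights (30% billable hours + 70% floor area): Shipping 0.1743; Finishing 0.2505; Fabrication 0.1460; R&D 0.2148; Logistics 0.2144.
Pro-rata amounts: Shipping 10,963.96; Finishing 15,758.49; Fabrication 9,184.27; R&D 13,510.39; Logistics 13,482.88.
Rounded to nearest $5: Shipping $10,965; Finishing $15,760; Fabrication $9,185; R&D $13,510; Logistics $13,485. Sum = $62,905.
Difference $62,900 − $62,905 = −$5 applied to largest allocation (Finishing): Finishing becomes $15,755.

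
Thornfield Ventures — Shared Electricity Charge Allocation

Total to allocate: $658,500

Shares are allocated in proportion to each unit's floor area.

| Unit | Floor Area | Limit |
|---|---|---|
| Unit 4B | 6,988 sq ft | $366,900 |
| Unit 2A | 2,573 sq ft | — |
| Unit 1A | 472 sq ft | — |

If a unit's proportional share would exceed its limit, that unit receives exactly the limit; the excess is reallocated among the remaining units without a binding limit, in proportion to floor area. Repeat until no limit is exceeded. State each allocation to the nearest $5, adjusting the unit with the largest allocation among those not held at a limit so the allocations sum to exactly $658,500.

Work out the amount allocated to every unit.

Total floor area = 10,033.
Unconstrained shares: Unit 4B 458,646.27; Unit 2A 168,874.76; Unit 1A 30,978.97.
Capped: Unit 4B ($366,900); residual $291,600 reallocated over remaining floor area 3,045.
Remaining shares: Unit 2A 246,399.61 → $246,400; Unit 1A 45,200.39 → $45,200.

Unit 4B: $366,900 · Unit 2A: $246,400 · Unit 1A: $45,200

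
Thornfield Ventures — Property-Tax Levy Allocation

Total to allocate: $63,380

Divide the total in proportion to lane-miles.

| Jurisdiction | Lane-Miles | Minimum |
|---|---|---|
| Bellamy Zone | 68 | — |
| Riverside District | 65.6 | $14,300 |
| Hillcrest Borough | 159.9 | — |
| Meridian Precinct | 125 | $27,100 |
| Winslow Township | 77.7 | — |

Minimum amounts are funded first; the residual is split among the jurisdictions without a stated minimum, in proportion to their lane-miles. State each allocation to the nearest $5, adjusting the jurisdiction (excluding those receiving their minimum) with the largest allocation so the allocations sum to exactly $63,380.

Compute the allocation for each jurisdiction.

Bellamy Zone: $4,890 · Riverside District: $14,300 · Hillcrest Borough: $11,500 · Meridian Precinct: $27,100 · Winslow Township: $5,590

Fund the minimums — Riverside District $14,300; Meridian Precinct $27,100. Remaining pool $21,980.
Remaining pool split over remaining lane-miles 305.6: Bellamy Zone 4,890.84 → $4,890; Hillcrest Borough 11,500.66 → $11,500; Winslow Township 5,588.50 → $5,590.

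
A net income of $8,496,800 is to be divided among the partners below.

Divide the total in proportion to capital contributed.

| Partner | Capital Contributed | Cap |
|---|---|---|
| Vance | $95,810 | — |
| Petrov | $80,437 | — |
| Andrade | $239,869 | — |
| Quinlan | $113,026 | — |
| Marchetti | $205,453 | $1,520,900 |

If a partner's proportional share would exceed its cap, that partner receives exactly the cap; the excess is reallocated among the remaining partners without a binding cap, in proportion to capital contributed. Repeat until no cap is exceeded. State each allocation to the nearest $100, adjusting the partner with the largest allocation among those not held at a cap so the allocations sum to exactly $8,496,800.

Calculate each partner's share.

Total capital contributed = 734,595.
Proportional shares (ignoring caps): Vance 1,108,200.31; Petrov 930,386.27; Andrade 2,774,479.71; Quinlan 1,307,331.68; Marchetti 2,376,402.03.
Cap binds for Marchetti ($1,520,900); balance $6,975,900 reallocated over remaining capital contributed 529,142.
Shares after redistribution: Vance 1,263,103.25 → $1,263,100; Petrov 1,060,434.57 → $1,060,400; Andrade 3,162,293.22 → $3,162,300; Quinlan 1,490,068.97 → $1,490,100.

Vance: $1,263,100; Petrov: $1,060,400; Andrade: $3,162,300; Quinlan: $1,490,100; Marchetti: $1,520,900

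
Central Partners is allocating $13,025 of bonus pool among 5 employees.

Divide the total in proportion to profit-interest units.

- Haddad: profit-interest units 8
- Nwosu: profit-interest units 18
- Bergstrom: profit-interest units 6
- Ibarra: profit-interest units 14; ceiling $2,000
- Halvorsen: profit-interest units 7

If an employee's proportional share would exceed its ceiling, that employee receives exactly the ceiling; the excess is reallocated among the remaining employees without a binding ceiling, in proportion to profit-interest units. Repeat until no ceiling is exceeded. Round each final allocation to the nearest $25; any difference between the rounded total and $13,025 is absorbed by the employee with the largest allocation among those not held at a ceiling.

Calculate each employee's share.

Combined profit-interest units = 53.
Proportional shares (ignoring caps): Haddad 1,966.04; Nwosu 4,423.58; Bergstrom 1,474.53; Ibarra 3,440.57; Halvorsen 1,720.28.
Capped: Ibarra ($2,000); balance $11,025 reallocated over remaining profit-interest units 39.
Remaining shares: Haddad 2,261.54 → $2,250; Nwosu 5,088.46 → $5,100; Bergstrom 1,696.15 → $1,700; Halvorsen 1,978.85 → $1,975.

Haddad: $2,250 | Nwosu: $5,100 | Bergstrom: $1,700 | Ibarra: $2,000 | Halvorsen: $1,975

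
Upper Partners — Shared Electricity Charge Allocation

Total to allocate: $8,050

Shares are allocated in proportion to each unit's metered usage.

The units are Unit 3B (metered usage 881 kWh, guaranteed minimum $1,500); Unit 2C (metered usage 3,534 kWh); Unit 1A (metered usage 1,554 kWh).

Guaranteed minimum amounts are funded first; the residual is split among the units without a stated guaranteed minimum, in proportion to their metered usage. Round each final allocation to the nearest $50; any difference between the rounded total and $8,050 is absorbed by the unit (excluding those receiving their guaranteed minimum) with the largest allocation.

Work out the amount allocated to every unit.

Guaranteed amounts: Unit 3B $1,500. Balance $6,550.
Balance split over remaining metered usage 5,088: Unit 2C 4,549.47 → $4,550; Unit 1A 2,000.53 → $2,000.

Unit 3B: $1,500 | Unit 2C: $4,550 | Unit 1A: $2,000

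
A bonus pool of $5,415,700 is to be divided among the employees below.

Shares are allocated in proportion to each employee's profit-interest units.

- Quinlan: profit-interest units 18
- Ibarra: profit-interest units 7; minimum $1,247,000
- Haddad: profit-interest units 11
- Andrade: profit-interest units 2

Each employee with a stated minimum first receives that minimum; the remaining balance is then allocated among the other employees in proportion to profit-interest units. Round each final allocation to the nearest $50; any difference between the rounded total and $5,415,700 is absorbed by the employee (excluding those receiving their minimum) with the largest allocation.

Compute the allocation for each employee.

Guaranteed amounts: Ibarra $1,247,000. Residual $4,168,700.
Residual split over remaining profit-interest units 31: Quinlan 2,420,535.48 → $2,420,550; Haddad 1,479,216.13 → $1,479,200; Andrade 268,948.39 → $268,950.

Quinlan: $2,420,550 · Ibarra: $1,247,000 · Haddad: $1,479,200 · Andrade: $268,950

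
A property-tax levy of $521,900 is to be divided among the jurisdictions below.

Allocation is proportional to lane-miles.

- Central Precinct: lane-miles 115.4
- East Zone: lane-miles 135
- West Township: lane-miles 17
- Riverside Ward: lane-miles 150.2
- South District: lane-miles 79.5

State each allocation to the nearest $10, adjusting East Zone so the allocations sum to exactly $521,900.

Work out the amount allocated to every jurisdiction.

Central Precinct: $121,160; East Zone: $141,730; West Township: $17,850; Riverside Ward: $157,690; South District: $83,470

Sum of lane-miles: 497.1.
Proportional shares: Central Precinct 115.4/497.1 × $521,900 = 121,157.23; East Zone 135/497.1 × $521,900 = 141,735.06; West Township 17/497.1 × $521,900 = 17,848.12; Riverside Ward 150.2/497.1 × $521,900 = 157,693.38; South District 79.5/497.1 × $521,900 = 83,466.20.
At nearest $10: Central Precinct $121,160; East Zone $141,740; West Township $17,850; Riverside Ward $157,690; South District $83,470. Sum = $521,910.
Difference $521,900 − $521,910 = −$10 applied to East Zone: East Zone becomes $141,730.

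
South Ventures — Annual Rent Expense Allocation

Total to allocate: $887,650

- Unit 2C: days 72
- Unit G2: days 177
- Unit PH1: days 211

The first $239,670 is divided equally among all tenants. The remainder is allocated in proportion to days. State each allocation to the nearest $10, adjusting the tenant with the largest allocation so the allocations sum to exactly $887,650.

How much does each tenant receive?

Unit 2C: $181,310 | Unit G2: $329,220 | Unit PH1: $377,120

Equal tier: $239,670 ÷ 3 = $79,890 apiece.
Remainder $647,980 by days (total 460): Unit 2C 101,422.96 → $101,420; Unit G2 249,331.43 → $249,330; Unit PH1 297,225.61 → $297,230.
Totals: Unit 2C $79,890 + $101,420 = $181,310; Unit G2 $79,890 + $249,330 = $329,220; Unit PH1 $79,890 + $297,230 = $377,120.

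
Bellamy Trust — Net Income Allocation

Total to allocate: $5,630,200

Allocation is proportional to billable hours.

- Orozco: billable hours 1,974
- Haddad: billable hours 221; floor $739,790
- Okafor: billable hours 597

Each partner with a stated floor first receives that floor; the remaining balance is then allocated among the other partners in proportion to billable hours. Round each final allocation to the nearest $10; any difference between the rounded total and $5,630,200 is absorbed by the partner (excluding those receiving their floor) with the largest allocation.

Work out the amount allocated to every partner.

Orozco: $3,754,830 · Haddad: $739,790 · Okafor: $1,135,580

Fund the minimums — Haddad $739,790. Balance $4,890,410.
Balance split over remaining billable hours 2,571: Orozco 3,754,830.55 → $3,754,830; Okafor 1,135,579.45 → $1,135,580.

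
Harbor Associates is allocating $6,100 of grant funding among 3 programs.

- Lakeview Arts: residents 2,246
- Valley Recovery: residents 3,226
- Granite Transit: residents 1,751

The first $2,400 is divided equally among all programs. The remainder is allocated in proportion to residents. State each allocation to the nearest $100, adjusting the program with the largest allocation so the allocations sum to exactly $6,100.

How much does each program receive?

$2,400 shared equally gives $800 per program.
Remainder $3,700 by residents (total 7,223): Lakeview Arts 1,150.52 → $1,200; Valley Recovery 1,652.53 → $1,700; Granite Transit 896.95 → $900.
Rounding difference −$100 on remainder applied to Valley Recovery.
Totals: Lakeview Arts $800 + $1,200 = $2,000; Valley Recovery $800 + $1,600 = $2,400; Granite Transit $800 + $900 = $1,700.

Lakeview Arts: $2,000 | Valley Recovery: $2,400 | Granite Transit: $1,700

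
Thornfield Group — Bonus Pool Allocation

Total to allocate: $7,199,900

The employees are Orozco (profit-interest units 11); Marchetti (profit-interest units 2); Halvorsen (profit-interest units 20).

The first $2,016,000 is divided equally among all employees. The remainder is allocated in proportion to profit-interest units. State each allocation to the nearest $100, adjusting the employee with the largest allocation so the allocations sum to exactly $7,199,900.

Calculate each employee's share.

Orozco: $2,400,000 | Marchetti: $986,200 | Halvorsen: $3,813,700

$2,016,000 shared equally gives $672,000 per employee.
Remainder $5,183,900 by profit-interest units (total 33): Orozco 1,727,966.67 → $1,728,000; Marchetti 314,175.76 → $314,200; Halvorsen 3,141,757.58 → $3,141,800.
Rounding difference −$100 on remainder applied to Halvorsen.
Totals: Orozco $672,000 + $1,728,000 = $2,400,000; Marchetti $672,000 + $314,200 = $986,200; Halvorsen $672,000 + $3,141,700 = $3,813,700.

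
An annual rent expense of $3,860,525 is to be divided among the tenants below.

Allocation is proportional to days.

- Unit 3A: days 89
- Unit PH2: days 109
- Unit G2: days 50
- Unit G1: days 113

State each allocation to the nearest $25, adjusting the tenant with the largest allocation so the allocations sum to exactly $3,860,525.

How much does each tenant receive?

Unit 3A: $951,775 · Unit PH2: $1,165,650 · Unit G2: $534,700 · Unit G1: $1,208,400

Total days = 361.
Raw shares: Unit 3A 89/361 × $3,860,525 = 951,763.78; Unit PH2 109/361 × $3,860,525 = 1,165,643.28; Unit G2 50/361 × $3,860,525 = 534,698.75; Unit G1 113/361 × $3,860,525 = 1,208,419.18.
At nearest $25: Unit 3A $951,775; Unit PH2 $1,165,650; Unit G2 $534,700; Unit G1 $1,208,425. Sum = $3,860,550.
Difference $3,860,525 − $3,860,550 = −$25 applied to largest allocation (Unit G1): Unit G1 becomes $1,208,400.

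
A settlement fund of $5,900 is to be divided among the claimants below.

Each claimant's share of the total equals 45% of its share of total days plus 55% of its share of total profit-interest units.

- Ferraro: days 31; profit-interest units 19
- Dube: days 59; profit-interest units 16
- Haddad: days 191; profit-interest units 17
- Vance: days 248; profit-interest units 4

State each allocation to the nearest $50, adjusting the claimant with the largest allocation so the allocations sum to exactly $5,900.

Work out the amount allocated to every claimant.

Totals — days 529, profit-interest units 56.
Combined weights (45% days + 55% profit-interest units): Ferraro 0.2130; Dube 0.2073; Haddad 0.3294; Vance 0.2502.
Unrounded shares: Ferraro 1,256.57; Dube 1,223.26; Haddad 1,943.70; Vance 1,476.47.
At nearest $50: Ferraro $1,250; Dube $1,200; Haddad $1,950; Vance $1,500. Sum = $5,900.
No rounding difference to absorb.

Ferraro: $1,250 · Dube: $1,200 · Haddad: $1,950 · Vance: $1,500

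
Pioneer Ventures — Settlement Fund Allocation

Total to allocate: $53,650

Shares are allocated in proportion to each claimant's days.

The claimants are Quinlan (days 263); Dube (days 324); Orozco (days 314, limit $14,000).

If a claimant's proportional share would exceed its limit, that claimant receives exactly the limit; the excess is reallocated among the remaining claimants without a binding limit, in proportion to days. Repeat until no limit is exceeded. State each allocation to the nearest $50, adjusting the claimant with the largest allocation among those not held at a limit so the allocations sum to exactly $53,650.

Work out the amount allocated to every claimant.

Quinlan: $17,750 · Dube: $21,900 · Orozco: $14,000

Days total: 901.
Proportional shares (ignoring caps): Quinlan 15,660.32; Dube 19,292.56; Orozco 18,697.11.
Capped: Orozco ($14,000); balance $39,650 reallocated over remaining days 587.
Redistributed shares: Quinlan 17,764.82 → $17,750; Dube 21,885.18 → $21,900.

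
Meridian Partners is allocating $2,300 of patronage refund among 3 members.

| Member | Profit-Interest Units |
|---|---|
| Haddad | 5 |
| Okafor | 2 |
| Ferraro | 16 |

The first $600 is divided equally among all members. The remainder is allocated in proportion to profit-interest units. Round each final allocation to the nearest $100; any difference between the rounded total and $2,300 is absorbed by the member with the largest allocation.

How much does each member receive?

Haddad: $600 · Okafor: $300 · Ferraro: $1,400

Equal tier: $600 ÷ 3 = $200 apiece.
Remainder $1,700 by profit-interest units (total 23): Haddad 369.57 → $400; Okafor 147.83 → $100; Ferraro 1,182.61 → $1,200.
Totals: Haddad $200 + $400 = $600; Okafor $200 + $100 = $300; Ferraro $200 + $1,200 = $1,400.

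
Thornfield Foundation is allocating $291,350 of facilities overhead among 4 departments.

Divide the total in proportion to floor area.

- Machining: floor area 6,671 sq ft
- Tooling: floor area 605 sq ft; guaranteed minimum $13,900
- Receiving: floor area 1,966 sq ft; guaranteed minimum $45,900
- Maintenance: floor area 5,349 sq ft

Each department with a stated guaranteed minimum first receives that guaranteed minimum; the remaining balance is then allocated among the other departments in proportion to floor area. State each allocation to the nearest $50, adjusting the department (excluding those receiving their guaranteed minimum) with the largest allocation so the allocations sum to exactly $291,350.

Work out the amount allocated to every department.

Machining: $128,500 | Tooling: $13,900 | Receiving: $45,900 | Maintenance: $103,050

Fund the minimums — Tooling $13,900; Receiving $45,900. Residual $231,550.
Residual split over remaining floor area 12,020: Machining 128,508.32 → $128,500; Maintenance 103,041.68 → $103,050.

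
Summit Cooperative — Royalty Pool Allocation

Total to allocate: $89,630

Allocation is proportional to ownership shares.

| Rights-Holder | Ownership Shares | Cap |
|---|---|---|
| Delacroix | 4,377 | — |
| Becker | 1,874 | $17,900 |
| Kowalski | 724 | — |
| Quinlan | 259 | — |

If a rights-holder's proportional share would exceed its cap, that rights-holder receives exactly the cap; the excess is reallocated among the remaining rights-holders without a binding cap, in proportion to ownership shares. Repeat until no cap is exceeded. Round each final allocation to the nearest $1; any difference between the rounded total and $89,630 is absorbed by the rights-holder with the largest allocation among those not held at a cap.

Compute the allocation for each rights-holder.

Delacroix: $58,575; Becker: $17,900; Kowalski: $9,689; Quinlan: $3,466

Combined ownership shares = 7,234.
Unconstrained shares: Delacroix 54,231.48; Becker 23,219.05; Kowalski 8,970.43; Quinlan 3,209.04.
Cap binds for Becker ($17,900); balance $71,730 reallocated over remaining ownership shares 5,360.
Remaining shares: Delacroix 58,575.04 → $58,575; Kowalski 9,688.90 → $9,689; Quinlan 3,466.06 → $3,466.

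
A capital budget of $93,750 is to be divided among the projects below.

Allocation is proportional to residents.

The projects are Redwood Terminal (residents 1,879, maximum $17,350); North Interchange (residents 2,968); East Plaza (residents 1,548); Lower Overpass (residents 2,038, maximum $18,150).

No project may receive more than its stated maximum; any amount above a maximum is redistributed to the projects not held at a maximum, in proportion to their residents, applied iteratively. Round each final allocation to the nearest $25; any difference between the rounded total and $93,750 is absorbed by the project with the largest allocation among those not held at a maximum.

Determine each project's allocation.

Redwood Terminal: $17,350; North Interchange: $38,275; East Plaza: $19,975; Lower Overpass: $18,150

Sum of residents: 8,433.
Unconstrained shares: Redwood Terminal 20,888.92; North Interchange 32,995.38; East Plaza 17,209.18; Lower Overpass 22,656.53.
Cap binds for Redwood Terminal ($17,350), Lower Overpass ($18,150); balance $58,250 reallocated over remaining residents 4,516.
Redistributed shares: North Interchange 38,282.99 → $38,275; East Plaza 19,967.01 → $19,975.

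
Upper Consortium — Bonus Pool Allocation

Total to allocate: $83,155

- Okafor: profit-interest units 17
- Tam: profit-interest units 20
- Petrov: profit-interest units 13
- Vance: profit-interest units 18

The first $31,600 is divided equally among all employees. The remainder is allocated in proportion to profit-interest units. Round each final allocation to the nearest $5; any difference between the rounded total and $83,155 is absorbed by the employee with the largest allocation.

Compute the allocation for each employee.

Okafor: $20,790; Tam: $23,065; Petrov: $17,755; Vance: $21,545

First tranche $31,600 split equally: $7,900 each.
Remainder $51,555 by profit-interest units (total 68): Okafor 12,888.75 → $12,890; Tam 15,163.24 → $15,165; Petrov 9,856.10 → $9,855; Vance 13,646.91 → $13,645.
Totals: Okafor $7,900 + $12,890 = $20,790; Tam $7,900 + $15,165 = $23,065; Petrov $7,900 + $9,855 = $17,755; Vance $7,900 + $13,645 = $21,545.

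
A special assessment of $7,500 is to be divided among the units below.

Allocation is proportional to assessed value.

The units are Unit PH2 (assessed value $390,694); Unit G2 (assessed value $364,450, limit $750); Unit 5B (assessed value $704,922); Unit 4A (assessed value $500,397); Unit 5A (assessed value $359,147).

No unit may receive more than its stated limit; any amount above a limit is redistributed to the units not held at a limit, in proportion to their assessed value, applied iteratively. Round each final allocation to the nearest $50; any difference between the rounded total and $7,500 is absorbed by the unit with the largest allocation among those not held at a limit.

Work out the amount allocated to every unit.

Unit PH2: $1,350 | Unit G2: $750 | Unit 5B: $2,400 | Unit 4A: $1,750 | Unit 5A: $1,250

Combined assessed value = 2,319,610.
Pro-rata shares before constraints: Unit PH2 1,263.23; Unit G2 1,178.38; Unit 5B 2,279.23; Unit 4A 1,617.93; Unit 5A 1,161.23.
Held at cap: Unit G2 ($750); balance $6,750 reallocated over remaining assessed value 1,955,160.
Remaining shares: Unit PH2 1,348.83 → $1,350; Unit 5B 2,433.67 → $2,450; Unit 4A 1,727.57 → $1,750; Unit 5A 1,239.92 → $1,250.
Rounding difference −$50 applied to Unit 5B → $2,400.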